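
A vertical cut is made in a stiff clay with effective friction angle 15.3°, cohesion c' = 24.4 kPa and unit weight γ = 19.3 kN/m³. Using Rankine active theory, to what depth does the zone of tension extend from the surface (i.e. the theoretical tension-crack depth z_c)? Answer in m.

3.31 m

K_a = tan²(45° − 15.3°/2) = 0.5824; √K_a = 0.7632.
The active pressure is zero where K_a γ z = 2c√K_a, so z_c = 2c/(γ√K_a) = 2×24.4/(19.3×0.7632) = 3.313 m.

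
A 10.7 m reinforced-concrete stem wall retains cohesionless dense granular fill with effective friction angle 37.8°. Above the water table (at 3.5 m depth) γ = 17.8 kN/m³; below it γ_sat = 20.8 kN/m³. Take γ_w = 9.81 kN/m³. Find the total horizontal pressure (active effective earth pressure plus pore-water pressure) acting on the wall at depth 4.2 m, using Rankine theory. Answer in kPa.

K_a = (1 − sin φ)/(1 + sin φ) = 0.2400.
γ' = 20.8 − 9.81 = 10.99 kN/m³.
Effective vertical stress at 4.2 m: σ'_v = 17.8×3.5 + 10.99×0.700 = 69.99 kPa.
σ'_h = K_a σ'_v = 0.2400 × 69.99 = 16.80 kPa; u = γ_w × 0.700 = 6.867 kPa.
Total σ_h = 16.80 + 6.867 = 23.67 kPa.

23.7 kPa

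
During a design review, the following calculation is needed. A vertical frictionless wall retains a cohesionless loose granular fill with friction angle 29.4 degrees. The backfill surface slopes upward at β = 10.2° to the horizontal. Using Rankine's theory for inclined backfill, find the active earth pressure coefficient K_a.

K_a = cos β · (cos β − √(cos²β − cos²φ)) / (cos β + √(cos²β − cos²φ)).
cos β = 0.9842, cos φ = 0.8712, √(cos²β − cos²φ) = 0.4579.
K_a = 0.9842 × (0.9842 − 0.4579)/(0.9842 + 0.4579) = 0.3592.

0.359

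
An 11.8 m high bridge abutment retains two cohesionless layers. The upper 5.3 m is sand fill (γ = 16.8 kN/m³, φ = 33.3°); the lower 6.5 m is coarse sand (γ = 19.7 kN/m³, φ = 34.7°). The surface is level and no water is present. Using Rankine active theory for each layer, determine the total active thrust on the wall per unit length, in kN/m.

342 kN/m

K_a1 = tan²(45°−33.3°/2) = 0.2911; K_a2 = tan²(45°−34.7°/2) = 0.2745.
Layer 1: σ at base = K_a1 γ₁ h₁ = 25.92 kPa; P₁ = ½×25.92×5.3 = 68.70.
Layer 2: σ_v at top = γ₁h₁ = 89.04; σ_h top = K_a2×89.04 = 24.44; σ_h base = K_a2×(89.04+19.7×6.5) = 59.58.
P₂ = ½(24.44+59.58)×6.5 = 273.1. Total P_a = 68.70+273.1 = 341.8 kN/m.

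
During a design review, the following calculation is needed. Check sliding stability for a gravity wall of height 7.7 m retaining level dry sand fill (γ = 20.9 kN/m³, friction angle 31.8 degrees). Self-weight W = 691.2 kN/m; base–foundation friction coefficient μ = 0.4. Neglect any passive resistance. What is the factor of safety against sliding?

1.44

K_a = tan²(45° − 31.8°/2) = 0.3098.
P_a = ½K_aγH² = 0.5×0.3098×20.9×7.7² = 191.9 kN/m, acting at H/3 = 2.567 m above the base.
FS_sliding = μW / P_a = 0.4×691.2 / 191.9 = 1.440.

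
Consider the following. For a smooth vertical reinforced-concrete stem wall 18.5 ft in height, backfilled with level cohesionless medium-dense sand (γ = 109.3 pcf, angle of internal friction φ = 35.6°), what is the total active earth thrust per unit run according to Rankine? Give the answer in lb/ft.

4940 lb/ft

K_a = tan²(45° − φ/2) = 0.2641.
P_a = ½ K_a γ H² = 0.5 × 0.2641 × 109.3 × 18.5² = 4940 lb/ft.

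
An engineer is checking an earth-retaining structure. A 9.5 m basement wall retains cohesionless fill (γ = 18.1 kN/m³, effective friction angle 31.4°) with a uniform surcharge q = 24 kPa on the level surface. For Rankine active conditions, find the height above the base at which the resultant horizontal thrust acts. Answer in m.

3.51 m

K_a = 0.3149.
Triangular part P₁ = ½K_aγH² = 257.2 at H/3 = 3.167 m; rectangular part P₂ = K_a q H = 71.80 at H/2 = 4.750 m.
ȳ = (P₁·3.167 + P₂·4.750)/(P₁+P₂) = 3.512 m.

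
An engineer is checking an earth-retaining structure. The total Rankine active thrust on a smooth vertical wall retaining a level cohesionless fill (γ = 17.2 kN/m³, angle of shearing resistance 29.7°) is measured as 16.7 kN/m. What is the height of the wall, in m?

2.40 m

K_a = 0.3374. P_a = ½ K_a γ H² ⇒ H = √(2P_a/(K_a γ)).
H = √(2×16.7/(0.3374×17.2)) = 2.399 m.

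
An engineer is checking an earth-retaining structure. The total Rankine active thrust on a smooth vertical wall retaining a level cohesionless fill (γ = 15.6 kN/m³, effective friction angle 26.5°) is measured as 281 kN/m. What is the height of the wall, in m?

K_a = 0.3829. P_a = ½ K_a γ H² ⇒ H = √(2P_a/(K_a γ)).
H = √(2×281/(0.3829×15.6)) = 9.699 m.

9.70 m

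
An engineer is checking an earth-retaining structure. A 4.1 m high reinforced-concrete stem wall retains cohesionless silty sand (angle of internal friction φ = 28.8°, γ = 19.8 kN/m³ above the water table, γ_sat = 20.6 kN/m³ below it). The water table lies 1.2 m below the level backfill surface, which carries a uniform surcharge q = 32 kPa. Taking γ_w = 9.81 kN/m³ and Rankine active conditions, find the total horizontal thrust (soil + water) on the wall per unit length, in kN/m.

132 kN/m

K_a = tan²(45° − φ/2) = 0.3498.
γ' = 20.6 − 9.81 = 10.79 kN/m³. h₂ = H − d_w = 2.9 m.
σ'_h: at surface K_a·q = 11.19; at WT K_a(q+γd_w) = 19.50; at base K_a(q+γd_w+γ'h₂) = 30.45 kPa.
P₁ = ½(11.19+19.50)×1.2 = 18.42; P₂ = ½(19.50+30.45)×2.9 = 72.43; P_w = ½γ_w h₂² = 41.25.
Total = 18.42+72.43+41.25 = 132.1 kN/m.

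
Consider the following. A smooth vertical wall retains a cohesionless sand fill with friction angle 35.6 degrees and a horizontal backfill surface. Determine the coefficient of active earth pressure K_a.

K_a = (1 − sin φ)/(1 + sin φ) = (1 − sin 35.6°)/(1 + sin 35.6°) = 0.2641.

0.264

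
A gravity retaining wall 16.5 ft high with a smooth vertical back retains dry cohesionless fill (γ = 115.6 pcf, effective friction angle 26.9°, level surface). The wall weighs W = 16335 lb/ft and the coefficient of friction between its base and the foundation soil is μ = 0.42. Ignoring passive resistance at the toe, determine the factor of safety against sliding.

1.16

K_a = tan²(45° − 26.9°/2) = 0.3770.
P_a = ½K_aγH² = 0.5×0.3770×115.6×16.5² = 5932 lb/ft, acting at H/3 = 5.500 ft above the base.
FS_sliding = μW / P_a = 0.42×16335 / 5932 = 1.156.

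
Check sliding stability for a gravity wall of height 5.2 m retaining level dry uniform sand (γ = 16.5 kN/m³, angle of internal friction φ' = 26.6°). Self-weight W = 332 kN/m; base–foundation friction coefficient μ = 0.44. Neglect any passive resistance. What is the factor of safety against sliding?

1.72

K_a = tan²(45° − 26.6°/2) = 0.3814.
P_a = ½K_aγH² = 0.5×0.3814×16.5×5.2² = 85.09 kN/m, acting at H/3 = 1.733 m above the base.
FS_sliding = μW / P_a = 0.44×332 / 85.09 = 1.717.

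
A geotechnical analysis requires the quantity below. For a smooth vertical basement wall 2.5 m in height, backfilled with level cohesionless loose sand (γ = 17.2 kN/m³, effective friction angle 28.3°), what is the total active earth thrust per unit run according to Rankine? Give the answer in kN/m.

K_a = tan²(45° − φ/2) = 0.3568.
P_a = ½ K_a γ H² = 0.5 × 0.3568 × 17.2 × 2.5² = 19.18 kN/m.

19.2 kN/m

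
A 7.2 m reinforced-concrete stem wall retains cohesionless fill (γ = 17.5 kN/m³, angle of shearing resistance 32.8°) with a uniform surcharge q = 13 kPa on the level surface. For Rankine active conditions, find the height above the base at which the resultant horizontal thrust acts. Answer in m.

2.61 m

K_a = 0.2973.
Triangular part P₁ = ½K_aγH² = 134.8 at H/3 = 2.400 m; rectangular part P₂ = K_a q H = 27.82 at H/2 = 3.600 m.
ȳ = (P₁·2.400 + P₂·3.600)/(P₁+P₂) = 2.605 m.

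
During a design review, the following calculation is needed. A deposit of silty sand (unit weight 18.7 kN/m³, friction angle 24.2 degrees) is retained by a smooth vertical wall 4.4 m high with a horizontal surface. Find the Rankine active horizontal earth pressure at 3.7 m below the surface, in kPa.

K_a = (1 − sin φ)/(1 + sin φ) = 0.4185.
σ_h = K_a γ z = 0.4185 × 18.7 × 3.7 = 28.96 kPa.

29.0 kPa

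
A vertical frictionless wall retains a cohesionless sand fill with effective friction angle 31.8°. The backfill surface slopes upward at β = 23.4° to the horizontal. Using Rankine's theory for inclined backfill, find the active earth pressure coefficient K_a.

K_a = cos β · (cos β − √(cos²β − cos²φ)) / (cos β + √(cos²β − cos²φ)).
cos β = 0.9178, cos φ = 0.8499, √(cos²β − cos²φ) = 0.3463.
K_a = 0.9178 × (0.9178 − 0.3463)/(0.9178 + 0.3463) = 0.4148.

0.415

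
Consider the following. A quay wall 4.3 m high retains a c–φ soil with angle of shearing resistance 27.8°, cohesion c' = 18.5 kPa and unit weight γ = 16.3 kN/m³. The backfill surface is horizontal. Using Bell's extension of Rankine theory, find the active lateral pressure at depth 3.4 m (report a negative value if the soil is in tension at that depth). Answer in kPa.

K_a = (1 − sin φ)/(1 + sin φ) = 0.3639.
σ_a = K_a γ z − 2c√K_a = 0.3639×16.3×3.4 − 2×18.5×0.6032 = -2.153 kPa.

-2.15 kPa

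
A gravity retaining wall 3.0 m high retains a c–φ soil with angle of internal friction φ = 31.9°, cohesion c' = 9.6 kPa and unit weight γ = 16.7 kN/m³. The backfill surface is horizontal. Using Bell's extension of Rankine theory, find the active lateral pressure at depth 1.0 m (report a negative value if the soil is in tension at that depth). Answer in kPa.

K_a = (1 − sin φ)/(1 + sin φ) = 0.3085.
σ_a = K_a γ z − 2c√K_a = 0.3085×16.7×1.0 − 2×9.6×0.5555 = -5.512 kPa.

-5.51 kPa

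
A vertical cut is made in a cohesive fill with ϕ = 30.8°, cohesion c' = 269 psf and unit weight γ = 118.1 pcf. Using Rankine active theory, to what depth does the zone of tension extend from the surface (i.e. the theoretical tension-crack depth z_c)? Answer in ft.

8.02 ft

K_a = tan²(45° − 30.8°/2) = 0.3227; √K_a = 0.5681.
The active pressure is zero where K_a γ z = 2c√K_a, so z_c = 2c/(γ√K_a) = 2×269/(118.1×0.5681) = 8.019 ft.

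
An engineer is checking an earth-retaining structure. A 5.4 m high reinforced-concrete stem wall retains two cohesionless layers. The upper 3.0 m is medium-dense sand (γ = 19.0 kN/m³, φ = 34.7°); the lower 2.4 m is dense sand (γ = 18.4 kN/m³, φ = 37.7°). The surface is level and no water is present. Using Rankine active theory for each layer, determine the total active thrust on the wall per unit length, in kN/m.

69.2 kN/m

K_a1 = tan²(45°−34.7°/2) = 0.2745; K_a2 = tan²(45°−37.7°/2) = 0.2411.
Layer 1: σ at base = K_a1 γ₁ h₁ = 15.64 kPa; P₁ = ½×15.64×3.0 = 23.47.
Layer 2: σ_v at top = γ₁h₁ = 57.00; σ_h top = K_a2×57.00 = 13.74; σ_h base = K_a2×(57.00+18.4×2.4) = 24.39.
P₂ = ½(13.74+24.39)×2.4 = 45.75. Total P_a = 23.47+45.75 = 69.22 kN/m.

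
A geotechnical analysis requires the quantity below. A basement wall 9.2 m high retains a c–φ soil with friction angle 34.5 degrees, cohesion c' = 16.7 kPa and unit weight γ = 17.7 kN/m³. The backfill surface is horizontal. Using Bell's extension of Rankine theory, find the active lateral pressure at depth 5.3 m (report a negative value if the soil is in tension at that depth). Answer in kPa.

8.39 kPa

K_a = (1 − sin φ)/(1 + sin φ) = 0.2768.
σ_a = K_a γ z − 2c√K_a = 0.2768×17.7×5.3 − 2×16.7×0.5261 = 8.395 kPa.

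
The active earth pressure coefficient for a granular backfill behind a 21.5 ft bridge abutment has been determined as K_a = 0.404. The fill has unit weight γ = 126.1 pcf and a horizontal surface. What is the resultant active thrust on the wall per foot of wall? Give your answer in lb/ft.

11800 lb/ft

P = ½ K_a γ H² = 0.5 × 0.404 × 126.1 × 21.5² = 11770 lb/ft.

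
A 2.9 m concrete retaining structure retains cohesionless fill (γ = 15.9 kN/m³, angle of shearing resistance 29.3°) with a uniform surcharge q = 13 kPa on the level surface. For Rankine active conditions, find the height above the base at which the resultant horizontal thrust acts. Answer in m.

K_a = 0.3428.
Triangular part P₁ = ½K_aγH² = 22.92 at H/3 = 0.9667 m; rectangular part P₂ = K_a q H = 12.93 at H/2 = 1.450 m.
ȳ = (P₁·0.9667 + P₂·1.450)/(P₁+P₂) = 1.141 m.

1.14 m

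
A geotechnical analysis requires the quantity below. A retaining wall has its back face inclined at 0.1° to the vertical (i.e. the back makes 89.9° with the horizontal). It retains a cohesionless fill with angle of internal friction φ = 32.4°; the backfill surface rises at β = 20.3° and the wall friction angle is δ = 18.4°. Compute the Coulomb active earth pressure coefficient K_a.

0.370

K_a = sin²(α+φ) / [sin²α · sin(α−δ) · (1 + √{sin(φ+δ)sin(φ−β) / (sin(α−δ)sin(α+β))})²].
With α = 89.9°, φ = 32.4°, δ = 18.4°, β = 20.3°: K_a = 0.3699.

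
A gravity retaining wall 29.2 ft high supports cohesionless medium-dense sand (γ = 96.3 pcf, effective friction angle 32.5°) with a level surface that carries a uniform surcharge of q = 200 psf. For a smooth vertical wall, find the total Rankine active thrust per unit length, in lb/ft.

K_a = tan²(45° − φ/2) = 0.3010.
Soil triangle: ½ K_a γ H² = 0.5×0.3010×96.3×29.2² = 12360 lb/ft.
Surcharge rectangle: K_a q H = 0.3010×200×29.2 = 1758 lb/ft.
Total = 12360 + 1758 = 14110 lb/ft.

14100 lb/ft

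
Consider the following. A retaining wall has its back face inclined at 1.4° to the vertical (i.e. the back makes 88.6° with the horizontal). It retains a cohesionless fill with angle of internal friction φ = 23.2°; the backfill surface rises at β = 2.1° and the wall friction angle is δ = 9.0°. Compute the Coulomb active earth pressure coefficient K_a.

K_a = sin²(α+φ) / [sin²α · sin(α−δ) · (1 + √{sin(φ+δ)sin(φ−β) / (sin(α−δ)sin(α+β))})²].
With α = 88.6°, φ = 23.2°, δ = 9.0°, β = 2.1°: K_a = 0.4220.

0.422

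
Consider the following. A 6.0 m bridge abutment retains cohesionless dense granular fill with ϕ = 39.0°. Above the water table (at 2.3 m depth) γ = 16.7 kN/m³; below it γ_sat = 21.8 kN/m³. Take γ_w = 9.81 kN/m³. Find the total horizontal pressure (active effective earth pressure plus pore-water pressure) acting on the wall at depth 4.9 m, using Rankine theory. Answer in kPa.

K_a = (1 − sin φ)/(1 + sin φ) = 0.2275.
γ' = 21.8 − 9.81 = 11.99 kN/m³.
Effective vertical stress at 4.9 m: σ'_v = 16.7×2.3 + 11.99×2.60 = 69.58 kPa.
σ'_h = K_a σ'_v = 0.2275 × 69.58 = 15.83 kPa; u = γ_w × 2.60 = 25.51 kPa.
Total σ_h = 15.83 + 25.51 = 41.34 kPa.

41.3 kPa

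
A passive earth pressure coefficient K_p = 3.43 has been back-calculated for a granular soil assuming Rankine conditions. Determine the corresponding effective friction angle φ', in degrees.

K_p = (1+sin φ)/(1−sin φ) ⇒ sin φ = (K_p − 1)/(K_p + 1) = 0.5485.
φ = arcsin(0.5485) = 33.27°.

33.3°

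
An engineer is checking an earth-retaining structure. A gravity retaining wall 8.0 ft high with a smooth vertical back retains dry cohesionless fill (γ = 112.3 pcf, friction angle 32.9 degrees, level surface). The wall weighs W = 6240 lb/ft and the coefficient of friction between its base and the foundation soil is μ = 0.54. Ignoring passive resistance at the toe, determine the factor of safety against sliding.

3.17

K_a = tan²(45° − 32.9°/2) = 0.2960.
P_a = ½K_aγH² = 0.5×0.2960×112.3×8.0² = 1064 lb/ft, acting at H/3 = 2.667 ft above the base.
FS_sliding = μW / P_a = 0.54×6240 / 1064 = 3.167.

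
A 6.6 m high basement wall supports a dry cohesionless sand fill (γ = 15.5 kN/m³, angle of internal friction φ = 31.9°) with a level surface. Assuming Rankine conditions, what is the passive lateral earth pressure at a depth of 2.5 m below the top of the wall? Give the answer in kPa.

K_p = (1 + sin φ)/(1 − sin φ) = 3.241.
σ_h = K_p γ z = 3.241 × 15.5 × 2.5 = 125.6 kPa.

126 kPa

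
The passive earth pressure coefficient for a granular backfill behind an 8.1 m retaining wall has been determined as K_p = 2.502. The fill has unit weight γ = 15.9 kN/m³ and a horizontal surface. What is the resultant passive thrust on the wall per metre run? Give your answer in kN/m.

1310 kN/m

P = ½ K_p γ H² = 0.5 × 2.502 × 15.9 × 8.1² = 1305 kN/m.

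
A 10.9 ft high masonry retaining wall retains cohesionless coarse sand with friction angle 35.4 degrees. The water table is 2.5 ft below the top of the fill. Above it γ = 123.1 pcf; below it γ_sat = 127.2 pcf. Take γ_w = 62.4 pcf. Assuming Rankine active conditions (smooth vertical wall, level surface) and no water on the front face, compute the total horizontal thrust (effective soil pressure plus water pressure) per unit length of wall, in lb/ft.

K_a = tan²(45° − φ/2) = 0.2664.
γ' = 127.2 − 62.4 = 64.80 pcf. Depth below WT = 8.4 ft.
σ'_h at WT = K_a γ d_w = 81.98 psf; at base = 81.98 + K_a γ' × 8.4 = 227.0 psf.
P₁ (0–2.5 ft) = ½×81.98×2.5 = 102.5. P₂ (2.5–10.9 ft) = ½(81.98+227.0)×8.4 = 1298.
P_w = ½ γ_w h₂² = 0.5×62.4×8.4² = 2201. Total = 102.5+1298+2201 = 3602 lb/ft.

3600 lb/ft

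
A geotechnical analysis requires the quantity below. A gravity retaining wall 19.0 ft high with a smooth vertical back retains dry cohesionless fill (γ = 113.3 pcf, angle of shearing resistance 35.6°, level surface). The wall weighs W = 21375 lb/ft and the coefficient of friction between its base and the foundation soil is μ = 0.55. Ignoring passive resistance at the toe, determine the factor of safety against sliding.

K_a = tan²(45° − 35.6°/2) = 0.2641.
P_a = ½K_aγH² = 0.5×0.2641×113.3×19.0² = 5402 lb/ft, acting at H/3 = 6.333 ft above the base.
FS_sliding = μW / P_a = 0.55×21375 / 5402 = 2.176.

2.18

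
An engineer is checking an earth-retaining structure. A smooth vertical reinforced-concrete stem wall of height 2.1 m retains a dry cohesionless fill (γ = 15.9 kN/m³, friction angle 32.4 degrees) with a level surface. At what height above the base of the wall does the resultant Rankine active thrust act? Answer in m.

K_a = 0.3022.
The pressure distribution is triangular, so the resultant acts at H/3 above the base = 2.1/3 = 0.7000 m.

0.700 m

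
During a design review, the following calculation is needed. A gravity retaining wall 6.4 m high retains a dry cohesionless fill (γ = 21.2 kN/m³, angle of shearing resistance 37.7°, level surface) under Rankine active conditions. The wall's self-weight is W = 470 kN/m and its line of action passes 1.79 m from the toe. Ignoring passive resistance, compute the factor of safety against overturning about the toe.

K_a = tan²(45° − 37.7°/2) = 0.2411.
P_a = ½K_aγH² = 0.5×0.2411×21.2×6.4² = 104.7 kN/m, acting at H/3 = 2.133 m above the base.
Overturning moment M_o = P_a × H/3 = 104.7 × 2.133 = 223.3.
Resisting moment M_r = W × 1.79 = 470 × 1.79 = 841.3.
FS_overturning = M_r/M_o = 841.3/223.3 = 3.768.

3.77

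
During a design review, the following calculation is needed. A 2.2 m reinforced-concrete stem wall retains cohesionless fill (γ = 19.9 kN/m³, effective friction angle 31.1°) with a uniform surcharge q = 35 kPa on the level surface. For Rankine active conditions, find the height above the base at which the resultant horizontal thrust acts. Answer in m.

0.959 m

K_a = 0.3188.
Triangular part P₁ = ½K_aγH² = 15.35 at H/3 = 0.7333 m; rectangular part P₂ = K_a q H = 24.55 at H/2 = 1.100 m.
ȳ = (P₁·0.7333 + P₂·1.100)/(P₁+P₂) = 0.9589 m.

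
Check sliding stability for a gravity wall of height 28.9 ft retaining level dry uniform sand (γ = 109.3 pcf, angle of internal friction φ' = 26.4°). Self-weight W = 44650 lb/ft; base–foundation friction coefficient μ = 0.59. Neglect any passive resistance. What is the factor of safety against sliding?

1.50

K_a = tan²(45° − 26.4°/2) = 0.3844.
P_a = ½K_aγH² = 0.5×0.3844×109.3×28.9² = 17550 lb/ft, acting at H/3 = 9.633 ft above the base.
FS_sliding = μW / P_a = 0.59×44650 / 17550 = 1.501.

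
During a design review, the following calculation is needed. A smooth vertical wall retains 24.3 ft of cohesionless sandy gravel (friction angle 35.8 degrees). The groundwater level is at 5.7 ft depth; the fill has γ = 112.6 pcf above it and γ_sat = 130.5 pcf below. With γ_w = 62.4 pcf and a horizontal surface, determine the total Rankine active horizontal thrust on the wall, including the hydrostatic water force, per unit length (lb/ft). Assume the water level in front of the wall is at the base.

17500 lb/ft

K_a = tan²(45° − φ/2) = 0.2619.
γ' = 130.5 − 62.4 = 68.10 pcf. Depth below WT = 18.6 ft.
σ'_h at WT = K_a γ d_w = 168.1 psf; at base = 168.1 + K_a γ' × 18.6 = 499.8 psf.
P₁ (0–5.7 ft) = ½×168.1×5.7 = 479.0. P₂ (5.7–24.3 ft) = ½(168.1+499.8)×18.6 = 6211.
P_w = ½ γ_w h₂² = 0.5×62.4×18.6² = 10790. Total = 479.0+6211+10790 = 17480 lb/ft.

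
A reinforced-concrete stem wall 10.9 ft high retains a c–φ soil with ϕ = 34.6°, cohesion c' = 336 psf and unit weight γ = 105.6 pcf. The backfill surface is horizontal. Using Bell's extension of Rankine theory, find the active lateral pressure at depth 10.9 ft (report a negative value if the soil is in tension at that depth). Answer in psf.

K_a = (1 − sin φ)/(1 + sin φ) = 0.2756.
σ_a = K_a γ z − 2c√K_a = 0.2756×105.6×10.9 − 2×336×0.5250 = -35.54 psf.

-35.5 psf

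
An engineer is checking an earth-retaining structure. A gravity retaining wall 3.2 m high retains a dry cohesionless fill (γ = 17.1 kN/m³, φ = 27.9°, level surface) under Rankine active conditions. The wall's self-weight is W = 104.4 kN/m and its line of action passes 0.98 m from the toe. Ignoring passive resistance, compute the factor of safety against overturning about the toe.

3.02

K_a = tan²(45° − 27.9°/2) = 0.3625.
P_a = ½K_aγH² = 0.5×0.3625×17.1×3.2² = 31.73 kN/m, acting at H/3 = 1.067 m above the base.
Overturning moment M_o = P_a × H/3 = 31.73 × 1.067 = 33.85.
Resisting moment M_r = W × 0.98 = 104.4 × 0.98 = 102.3.
FS_overturning = M_r/M_o = 102.3/33.85 = 3.023.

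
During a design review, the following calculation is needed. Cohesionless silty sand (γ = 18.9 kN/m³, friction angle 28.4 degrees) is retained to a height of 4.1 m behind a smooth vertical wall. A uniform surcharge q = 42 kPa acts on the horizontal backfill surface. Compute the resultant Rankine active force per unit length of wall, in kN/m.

118 kN/m

K_a = tan²(45° − φ/2) = 0.3554.
Soil triangle: ½ K_a γ H² = 0.5×0.3554×18.9×4.1² = 56.45 kN/m.
Surcharge rectangle: K_a q H = 0.3554×42×4.1 = 61.19 kN/m.
Total = 56.45 + 61.19 = 117.6 kN/m.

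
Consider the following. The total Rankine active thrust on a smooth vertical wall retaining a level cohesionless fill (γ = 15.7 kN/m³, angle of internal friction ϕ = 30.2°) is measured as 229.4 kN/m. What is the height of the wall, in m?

9.40 m

K_a = 0.3307. P_a = ½ K_a γ H² ⇒ H = √(2P_a/(K_a γ)).
H = √(2×229.4/(0.3307×15.7)) = 9.401 m.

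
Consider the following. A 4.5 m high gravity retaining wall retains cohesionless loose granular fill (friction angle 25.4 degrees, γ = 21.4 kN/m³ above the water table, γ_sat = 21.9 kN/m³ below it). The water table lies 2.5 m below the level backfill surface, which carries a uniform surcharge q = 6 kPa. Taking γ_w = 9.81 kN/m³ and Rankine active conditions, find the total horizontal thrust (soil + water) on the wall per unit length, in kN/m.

110 kN/m

K_a = tan²(45° − φ/2) = 0.3996.
γ' = 21.9 − 9.81 = 12.09 kN/m³. h₂ = H − d_w = 2.0 m.
σ'_h: at surface K_a·q = 2.398; at WT K_a(q+γd_w) = 23.78; at base K_a(q+γd_w+γ'h₂) = 33.44 kPa.
P₁ = ½(2.398+23.78)×2.5 = 32.72; P₂ = ½(23.78+33.44)×2.0 = 57.22; P_w = ½γ_w h₂² = 19.62.
Total = 32.72+57.22+19.62 = 109.6 kN/m.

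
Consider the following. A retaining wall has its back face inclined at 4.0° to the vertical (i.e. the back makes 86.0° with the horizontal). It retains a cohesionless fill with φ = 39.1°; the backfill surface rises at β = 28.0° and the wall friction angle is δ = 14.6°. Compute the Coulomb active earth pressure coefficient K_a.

0.350

K_a = sin²(α+φ) / [sin²α · sin(α−δ) · (1 + √{sin(φ+δ)sin(φ−β) / (sin(α−δ)sin(α+β))})²].
With α = 86.0°, φ = 39.1°, δ = 14.6°, β = 28.0°: K_a = 0.3503.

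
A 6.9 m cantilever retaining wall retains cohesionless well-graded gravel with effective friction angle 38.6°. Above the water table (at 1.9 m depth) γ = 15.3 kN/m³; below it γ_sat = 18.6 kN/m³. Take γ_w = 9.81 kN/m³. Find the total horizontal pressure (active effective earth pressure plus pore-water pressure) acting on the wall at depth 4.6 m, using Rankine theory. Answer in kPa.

38.7 kPa

K_a = (1 − sin φ)/(1 + sin φ) = 0.2316.
γ' = 18.6 − 9.81 = 8.790 kN/m³.
Effective vertical stress at 4.6 m: σ'_v = 15.3×1.9 + 8.790×2.70 = 52.80 kPa.
σ'_h = K_a σ'_v = 0.2316 × 52.80 = 12.23 kPa; u = γ_w × 2.70 = 26.49 kPa.
Total σ_h = 12.23 + 26.49 = 38.72 kPa.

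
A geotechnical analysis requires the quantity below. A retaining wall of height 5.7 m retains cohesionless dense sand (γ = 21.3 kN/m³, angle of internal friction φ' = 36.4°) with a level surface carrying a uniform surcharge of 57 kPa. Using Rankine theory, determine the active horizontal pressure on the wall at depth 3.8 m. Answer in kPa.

K_a = (1 − sin φ)/(1 + sin φ) = 0.2552.
σ_v = γz + q = 21.3 × 3.8 + 57 = 137.9 kPa.
σ_h = K_a σ_v = 0.2552 × 137.9 = 35.20 kPa.

35.2 kPa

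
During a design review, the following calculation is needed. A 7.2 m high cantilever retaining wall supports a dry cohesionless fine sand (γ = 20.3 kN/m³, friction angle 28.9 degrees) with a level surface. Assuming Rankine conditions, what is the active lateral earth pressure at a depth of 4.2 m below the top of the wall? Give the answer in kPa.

29.7 kPa

K_a = (1 − sin φ)/(1 + sin φ) = 0.3484.
σ_h = K_a γ z = 0.3484 × 20.3 × 4.2 = 29.70 kPa.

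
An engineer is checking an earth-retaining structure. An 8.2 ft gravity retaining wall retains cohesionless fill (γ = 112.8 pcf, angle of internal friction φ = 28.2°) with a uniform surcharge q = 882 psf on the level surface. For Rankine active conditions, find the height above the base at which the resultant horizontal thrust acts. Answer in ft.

K_a = 0.3582.
Triangular part P₁ = ½K_aγH² = 1358 at H/3 = 2.733 ft; rectangular part P₂ = K_a q H = 2591 at H/2 = 4.100 ft.
ȳ = (P₁·2.733 + P₂·4.100)/(P₁+P₂) = 3.630 ft.

3.63 ft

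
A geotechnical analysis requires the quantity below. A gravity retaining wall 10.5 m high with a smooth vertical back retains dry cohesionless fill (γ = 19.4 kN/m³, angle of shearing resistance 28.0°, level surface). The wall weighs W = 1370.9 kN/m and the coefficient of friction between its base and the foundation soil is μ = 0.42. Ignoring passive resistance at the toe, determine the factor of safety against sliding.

K_a = tan²(45° − 28.0°/2) = 0.3610.
P_a = ½K_aγH² = 0.5×0.3610×19.4×10.5² = 386.1 kN/m, acting at H/3 = 3.500 m above the base.
FS_sliding = μW / P_a = 0.42×1370.9 / 386.1 = 1.491.

1.49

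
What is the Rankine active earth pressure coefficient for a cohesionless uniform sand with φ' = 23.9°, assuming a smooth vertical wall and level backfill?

0.423

K_a = tan²(45° − φ/2) = tan²(33.05°) = 0.4233.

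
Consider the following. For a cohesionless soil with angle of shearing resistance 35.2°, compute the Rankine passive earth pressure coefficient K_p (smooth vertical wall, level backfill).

3.72

K_p = (1 + sin φ)/(1 − sin φ) = tan²(45° + 35.2°/2) = 3.722.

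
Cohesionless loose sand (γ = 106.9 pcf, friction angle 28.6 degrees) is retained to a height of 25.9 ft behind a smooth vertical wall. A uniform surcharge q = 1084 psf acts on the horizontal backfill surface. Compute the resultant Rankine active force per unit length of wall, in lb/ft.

22500 lb/ft

K_a = tan²(45° − φ/2) = 0.3525.
Soil triangle: ½ K_a γ H² = 0.5×0.3525×106.9×25.9² = 12640 lb/ft.
Surcharge rectangle: K_a q H = 0.3525×1084×25.9 = 9898 lb/ft.
Total = 12640 + 9898 = 22540 lb/ft.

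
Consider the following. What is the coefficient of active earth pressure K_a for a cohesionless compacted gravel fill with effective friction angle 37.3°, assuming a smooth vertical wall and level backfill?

0.245

K_a = tan²(45° − φ/2) = tan²(26.35°) = 0.2453.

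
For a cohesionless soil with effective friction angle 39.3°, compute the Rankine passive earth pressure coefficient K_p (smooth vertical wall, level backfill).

K_p = (1 + sin φ)/(1 − sin φ) = tan²(45° + 39.3°/2) = 4.455.

4.46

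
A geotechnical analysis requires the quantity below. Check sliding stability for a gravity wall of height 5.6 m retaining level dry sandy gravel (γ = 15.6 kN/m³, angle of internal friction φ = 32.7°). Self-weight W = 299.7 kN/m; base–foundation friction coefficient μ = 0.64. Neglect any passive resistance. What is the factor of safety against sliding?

2.63

K_a = tan²(45° − 32.7°/2) = 0.2985.
P_a = ½K_aγH² = 0.5×0.2985×15.6×5.6² = 73.02 kN/m, acting at H/3 = 1.867 m above the base.
FS_sliding = μW / P_a = 0.64×299.7 / 73.02 = 2.627.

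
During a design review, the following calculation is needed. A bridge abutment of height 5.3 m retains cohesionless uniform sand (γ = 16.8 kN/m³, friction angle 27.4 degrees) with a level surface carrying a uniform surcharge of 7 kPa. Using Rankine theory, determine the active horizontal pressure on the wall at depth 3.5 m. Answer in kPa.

24.3 kPa

K_a = (1 − sin φ)/(1 + sin φ) = 0.3697.
σ_v = γz + q = 16.8 × 3.5 + 7 = 65.80 kPa.
σ_h = K_a σ_v = 0.3697 × 65.80 = 24.32 kPa.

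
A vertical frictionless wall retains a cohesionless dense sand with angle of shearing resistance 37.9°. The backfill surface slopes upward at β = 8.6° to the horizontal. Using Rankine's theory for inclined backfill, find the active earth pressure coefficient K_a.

K_a = cos β · (cos β − √(cos²β − cos²φ)) / (cos β + √(cos²β − cos²φ)).
cos β = 0.9888, cos φ = 0.7891, √(cos²β − cos²φ) = 0.5958.
K_a = 0.9888 × (0.9888 − 0.5958)/(0.9888 + 0.5958) = 0.2452.

0.245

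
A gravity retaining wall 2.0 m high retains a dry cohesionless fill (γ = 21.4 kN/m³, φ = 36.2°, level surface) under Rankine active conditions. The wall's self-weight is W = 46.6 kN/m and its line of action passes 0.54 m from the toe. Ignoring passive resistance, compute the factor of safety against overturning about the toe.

K_a = tan²(45° − 36.2°/2) = 0.2574.
P_a = ½K_aγH² = 0.5×0.2574×21.4×2.0² = 11.02 kN/m, acting at H/3 = 0.6667 m above the base.
Overturning moment M_o = P_a × H/3 = 11.02 × 0.6667 = 7.344.
Resisting moment M_r = W × 0.54 = 46.6 × 0.54 = 25.16.
FS_overturning = M_r/M_o = 25.16/7.344 = 3.426.

3.43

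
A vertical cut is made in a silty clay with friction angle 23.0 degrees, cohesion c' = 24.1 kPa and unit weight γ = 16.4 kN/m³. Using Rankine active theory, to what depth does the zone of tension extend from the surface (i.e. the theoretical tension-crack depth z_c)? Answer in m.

K_a = tan²(45° − 23.0°/2) = 0.4381; √K_a = 0.6619.
The active pressure is zero where K_a γ z = 2c√K_a, so z_c = 2c/(γ√K_a) = 2×24.1/(16.4×0.6619) = 4.440 m.

4.44 m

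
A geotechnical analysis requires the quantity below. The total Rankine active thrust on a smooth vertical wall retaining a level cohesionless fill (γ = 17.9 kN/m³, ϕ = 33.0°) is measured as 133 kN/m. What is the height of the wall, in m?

7.10 m

K_a = 0.2948. P_a = ½ K_a γ H² ⇒ H = √(2P_a/(K_a γ)).
H = √(2×133/(0.2948×17.9)) = 7.100 m.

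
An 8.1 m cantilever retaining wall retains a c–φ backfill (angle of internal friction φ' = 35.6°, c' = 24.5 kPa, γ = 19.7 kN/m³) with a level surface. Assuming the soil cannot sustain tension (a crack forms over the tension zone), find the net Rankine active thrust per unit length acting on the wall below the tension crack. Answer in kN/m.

27.7 kN/m

K_a = 0.2641; √K_a = 0.5139.
Tension-crack depth z_c = 2c/(γ√K_a) = 2×24.5/(19.7×0.5139) = 4.840 m.
σ_a at base = K_a γ H − 2c√K_a = 0.2641×19.7×8.1 − 2×24.5×0.5139 = 16.96 kPa.
P_a = ½ × 16.96 × (H − z_c) = 0.5×16.96×3.260 = 27.65 kN/m.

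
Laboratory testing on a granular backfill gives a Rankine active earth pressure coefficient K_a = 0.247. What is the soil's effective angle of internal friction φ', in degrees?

37.1°

K_a = tan²(45° − φ/2) ⇒ 45° − φ/2 = arctan(√0.247) = 26.43°.
φ = 2(45° − 26.43°) = 37.15°.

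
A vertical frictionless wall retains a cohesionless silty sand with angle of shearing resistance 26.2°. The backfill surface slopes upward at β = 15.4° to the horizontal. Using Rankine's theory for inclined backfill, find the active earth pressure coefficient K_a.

K_a = cos β · (cos β − √(cos²β − cos²φ)) / (cos β + √(cos²β − cos²φ)).
cos β = 0.9641, cos φ = 0.8973, √(cos²β − cos²φ) = 0.3527.
K_a = 0.9641 × (0.9641 − 0.3527)/(0.9641 + 0.3527) = 0.4476.

0.448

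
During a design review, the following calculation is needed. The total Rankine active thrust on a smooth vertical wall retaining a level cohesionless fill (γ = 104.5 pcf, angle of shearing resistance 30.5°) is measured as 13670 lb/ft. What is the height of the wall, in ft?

28.3 ft

K_a = 0.3267. P_a = ½ K_a γ H² ⇒ H = √(2P_a/(K_a γ)).
H = √(2×13670/(0.3267×104.5)) = 28.30 ft.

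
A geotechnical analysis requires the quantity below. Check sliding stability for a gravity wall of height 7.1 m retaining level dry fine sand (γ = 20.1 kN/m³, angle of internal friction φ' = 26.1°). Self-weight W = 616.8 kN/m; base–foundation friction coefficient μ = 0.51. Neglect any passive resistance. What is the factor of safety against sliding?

1.60

K_a = tan²(45° − 26.1°/2) = 0.3889.
P_a = ½K_aγH² = 0.5×0.3889×20.1×7.1² = 197.0 kN/m, acting at H/3 = 2.367 m above the base.
FS_sliding = μW / P_a = 0.51×616.8 / 197.0 = 1.596.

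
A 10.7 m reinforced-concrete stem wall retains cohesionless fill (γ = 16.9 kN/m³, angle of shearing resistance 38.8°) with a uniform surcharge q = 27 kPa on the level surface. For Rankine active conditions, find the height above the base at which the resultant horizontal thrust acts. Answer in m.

K_a = 0.2296.
Triangular part P₁ = ½K_aγH² = 222.1 at H/3 = 3.567 m; rectangular part P₂ = K_a q H = 66.32 at H/2 = 5.350 m.
ȳ = (P₁·3.567 + P₂·5.350)/(P₁+P₂) = 3.977 m.

3.98 m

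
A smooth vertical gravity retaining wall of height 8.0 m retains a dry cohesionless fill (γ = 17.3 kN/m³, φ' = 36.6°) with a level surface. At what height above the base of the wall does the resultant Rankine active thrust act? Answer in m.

K_a = 0.2530.
The pressure distribution is triangular, so the resultant acts at H/3 above the base = 8.0/3 = 2.667 m.

2.67 m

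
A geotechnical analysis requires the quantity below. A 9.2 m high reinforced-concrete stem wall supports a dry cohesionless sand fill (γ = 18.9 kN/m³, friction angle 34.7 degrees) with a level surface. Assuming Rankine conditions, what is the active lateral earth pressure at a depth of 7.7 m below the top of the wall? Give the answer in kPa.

K_a = (1 − sin φ)/(1 + sin φ) = 0.2745.
σ_h = K_a γ z = 0.2745 × 18.9 × 7.7 = 39.94 kPa.

39.9 kPa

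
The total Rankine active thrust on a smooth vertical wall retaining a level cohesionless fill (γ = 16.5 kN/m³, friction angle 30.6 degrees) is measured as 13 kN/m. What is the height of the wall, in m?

2.20 m

K_a = 0.3253. P_a = ½ K_a γ H² ⇒ H = √(2P_a/(K_a γ)).
H = √(2×13/(0.3253×16.5)) = 2.201 m.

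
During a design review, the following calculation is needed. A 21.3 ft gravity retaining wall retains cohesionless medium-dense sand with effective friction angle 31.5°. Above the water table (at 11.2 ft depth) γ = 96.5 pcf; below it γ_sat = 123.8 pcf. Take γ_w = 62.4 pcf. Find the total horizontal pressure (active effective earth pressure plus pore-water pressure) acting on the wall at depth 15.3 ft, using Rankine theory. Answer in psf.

674 psf

K_a = (1 − sin φ)/(1 + sin φ) = 0.3136.
γ' = 123.8 − 62.4 = 61.40 pcf.
Effective vertical stress at 15.3 ft: σ'_v = 96.5×11.2 + 61.40×4.10 = 1333 psf.
σ'_h = K_a σ'_v = 0.3136 × 1333 = 417.9 psf; u = γ_w × 4.10 = 255.8 psf.
Total σ_h = 417.9 + 255.8 = 673.8 psf.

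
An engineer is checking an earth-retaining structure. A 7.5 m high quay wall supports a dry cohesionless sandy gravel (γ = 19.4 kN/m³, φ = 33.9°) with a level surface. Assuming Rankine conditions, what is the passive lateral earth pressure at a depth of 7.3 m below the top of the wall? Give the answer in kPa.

K_p = (1 + sin φ)/(1 − sin φ) = 3.522.
σ_h = K_p γ z = 3.522 × 19.4 × 7.3 = 498.8 kPa.

499 kPa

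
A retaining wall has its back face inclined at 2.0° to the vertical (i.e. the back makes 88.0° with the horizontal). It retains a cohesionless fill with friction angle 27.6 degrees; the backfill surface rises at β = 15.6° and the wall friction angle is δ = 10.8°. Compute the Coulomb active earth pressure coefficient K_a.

0.445

K_a = sin²(α+φ) / [sin²α · sin(α−δ) · (1 + √{sin(φ+δ)sin(φ−β) / (sin(α−δ)sin(α+β))})²].
With α = 88.0°, φ = 27.6°, δ = 10.8°, β = 15.6°: K_a = 0.4455.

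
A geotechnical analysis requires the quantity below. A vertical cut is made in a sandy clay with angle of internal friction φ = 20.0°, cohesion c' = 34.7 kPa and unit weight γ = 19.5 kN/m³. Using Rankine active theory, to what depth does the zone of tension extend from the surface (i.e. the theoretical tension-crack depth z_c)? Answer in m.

K_a = tan²(45° − 20.0°/2) = 0.4903; √K_a = 0.7002.
The active pressure is zero where K_a γ z = 2c√K_a, so z_c = 2c/(γ√K_a) = 2×34.7/(19.5×0.7002) = 5.083 m.

5.08 m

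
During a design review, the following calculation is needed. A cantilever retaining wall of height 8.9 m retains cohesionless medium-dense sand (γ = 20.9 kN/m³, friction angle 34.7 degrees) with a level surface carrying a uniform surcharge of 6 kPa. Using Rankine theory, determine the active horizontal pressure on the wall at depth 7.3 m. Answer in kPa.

43.5 kPa

K_a = (1 − sin φ)/(1 + sin φ) = 0.2745.
σ_v = γz + q = 20.9 × 7.3 + 6 = 158.6 kPa.
σ_h = K_a σ_v = 0.2745 × 158.6 = 43.52 kPa.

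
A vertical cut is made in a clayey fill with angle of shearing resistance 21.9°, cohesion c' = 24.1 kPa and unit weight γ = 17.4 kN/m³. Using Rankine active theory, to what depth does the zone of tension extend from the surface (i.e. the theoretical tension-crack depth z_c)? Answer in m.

K_a = tan²(45° − 21.9°/2) = 0.4567; √K_a = 0.6758.
The active pressure is zero where K_a γ z = 2c√K_a, so z_c = 2c/(γ√K_a) = 2×24.1/(17.4×0.6758) = 4.099 m.

4.10 m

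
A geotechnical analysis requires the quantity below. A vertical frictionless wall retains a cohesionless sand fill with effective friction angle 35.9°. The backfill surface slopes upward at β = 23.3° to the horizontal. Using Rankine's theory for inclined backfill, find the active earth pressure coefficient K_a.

K_a = cos β · (cos β − √(cos²β − cos²φ)) / (cos β + √(cos²β − cos²φ)).
cos β = 0.9184, cos φ = 0.8100, √(cos²β − cos²φ) = 0.4329.
K_a = 0.9184 × (0.9184 − 0.4329)/(0.9184 + 0.4329) = 0.3300.

0.330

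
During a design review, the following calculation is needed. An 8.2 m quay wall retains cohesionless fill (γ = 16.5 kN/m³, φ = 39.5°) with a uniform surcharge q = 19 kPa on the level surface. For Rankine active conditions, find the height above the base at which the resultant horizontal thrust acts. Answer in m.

3.03 m

K_a = 0.2224.
Triangular part P₁ = ½K_aγH² = 123.4 at H/3 = 2.733 m; rectangular part P₂ = K_a q H = 34.66 at H/2 = 4.100 m.
ȳ = (P₁·2.733 + P₂·4.100)/(P₁+P₂) = 3.033 m.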